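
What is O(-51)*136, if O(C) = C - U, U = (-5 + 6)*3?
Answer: -7344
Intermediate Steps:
U = 3 (U = 1*3 = 3)
O(C) = -3 + C (O(C) = C - 1*3 = C - 3 = -3 + C)
O(-51)*136 = (-3 - 51)*136 = -54*136 = -7344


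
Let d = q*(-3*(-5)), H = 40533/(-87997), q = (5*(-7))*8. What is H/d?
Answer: 13511/123195800 ≈ 0.00010967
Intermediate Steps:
q = -280 (q = -35*8 = -280)
H = -40533/87997 (H = 40533*(-1/87997) = -40533/87997 ≈ -0.46062)
d = -4200 (d = -(-840)*(-5) = -280*15 = -4200)
H/d = -40533/87997/(-4200) = -40533/87997*(-1/4200) = 13511/123195800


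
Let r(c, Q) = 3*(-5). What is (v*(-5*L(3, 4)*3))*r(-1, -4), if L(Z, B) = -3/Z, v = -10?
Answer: 2250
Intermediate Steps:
r(c, Q) = -15
(v*(-5*L(3, 4)*3))*r(-1, -4) = -10*(-(-15)/3)*3*(-15) = -10*(-5*(-1))*3*(-15) = -50*3*(-15) = -10*15*(-15) = -150*(-15) = 2250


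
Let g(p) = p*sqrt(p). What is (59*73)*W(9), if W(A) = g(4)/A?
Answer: 34456/9 ≈ 3828.4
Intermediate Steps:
g(p) = p**(3/2)
W(A) = 8/A (W(A) = 4**(3/2)/A = 8/A)
(59*73)*W(9) = (59*73)*(8/9) = 4307*(8*(1/9)) = 4307*(8/9) = 34456/9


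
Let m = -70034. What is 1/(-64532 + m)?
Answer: -1/134566 ≈ -7.4313e-6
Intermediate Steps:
1/(-64532 + m) = 1/(-64532 - 70034) = 1/(-134566) = -1/134566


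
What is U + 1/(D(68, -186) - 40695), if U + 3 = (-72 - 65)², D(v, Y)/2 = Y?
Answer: 770663321/41067 ≈ 18766.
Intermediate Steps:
D(v, Y) = 2*Y
U = 18766 (U = -3 + (-72 - 65)² = -3 + (-137)² = -3 + 18769 = 18766)
U + 1/(D(68, -186) - 40695) = 18766 + 1/(2*(-186) - 40695) = 18766 + 1/(-372 - 40695) = 18766 + 1/(-41067) = 18766 - 1/41067 = 770663321/41067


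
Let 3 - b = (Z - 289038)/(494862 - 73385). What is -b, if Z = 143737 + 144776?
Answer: -180708/60211 ≈ -3.0012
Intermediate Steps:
Z = 288513
b = 180708/60211 (b = 3 - (288513 - 289038)/(494862 - 73385) = 3 - (-525)/421477 = 3 - 1*(-75/60211) = 3 + 75/60211 = 180708/60211 ≈ 3.0012)
-b = -1*180708/60211 = -180708/60211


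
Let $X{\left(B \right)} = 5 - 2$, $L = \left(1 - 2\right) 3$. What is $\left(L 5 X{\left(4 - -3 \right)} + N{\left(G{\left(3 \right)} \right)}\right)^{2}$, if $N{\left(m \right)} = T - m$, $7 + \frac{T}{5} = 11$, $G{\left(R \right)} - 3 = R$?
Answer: $961$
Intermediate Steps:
$G{\left(R \right)} = 3 + R$
$L = -3$ ($L = \left(-1\right) 3 = -3$)
$T = 20$ ($T = -35 + 5 \cdot 11 = -35 + 55 = 20$)
$X{\left(B \right)} = 3$ ($X{\left(B \right)} = 5 - 2 = 3$)
$N{\left(m \right)} = 20 - m$
$\left(L 5 X{\left(4 - -3 \right)} + N{\left(G{\left(3 \right)} \right)}\right)^{2} = \left(\left(-3\right) 5 \cdot 3 + \left(20 - \left(3 + 3\right)\right)\right)^{2} = \left(\left(-15\right) 3 + \left(20 - 6\right)\right)^{2} = \left(-45 + \left(20 - 6\right)\right)^{2} = \left(-45 + 14\right)^{2} = \left(-31\right)^{2} = 961$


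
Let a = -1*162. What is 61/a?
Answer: -61/162 ≈ -0.37654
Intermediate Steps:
a = -162
61/a = 61/(-162) = 61*(-1/162) = -61/162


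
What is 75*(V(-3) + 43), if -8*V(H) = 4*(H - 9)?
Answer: 3675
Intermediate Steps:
V(H) = 9/2 - H/2 (V(H) = -(H - 9)/2 = -(-9 + H)/2 = -(-36 + 4*H)/8 = 9/2 - H/2)
75*(V(-3) + 43) = 75*((9/2 - ½*(-3)) + 43) = 75*((9/2 + 3/2) + 43) = 75*(6 + 43) = 75*49 = 3675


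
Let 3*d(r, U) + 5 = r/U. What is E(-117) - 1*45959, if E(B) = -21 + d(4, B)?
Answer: -16139569/351 ≈ -45982.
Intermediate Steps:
d(r, U) = -5/3 + r/(3*U) (d(r, U) = -5/3 + (r/U)/3 = -5/3 + r/(3*U))
E(B) = -21 + (4 - 5*B)/(3*B)
E(-117) - 1*45959 = (4/3)*(1 - 17*(-117))/(-117) - 1*45959 = (4/3)*(-1/117)*(1 + 1989) - 45959 = (4/3)*(-1/117)*1990 - 45959 = -7960/351 - 45959 = -16139569/351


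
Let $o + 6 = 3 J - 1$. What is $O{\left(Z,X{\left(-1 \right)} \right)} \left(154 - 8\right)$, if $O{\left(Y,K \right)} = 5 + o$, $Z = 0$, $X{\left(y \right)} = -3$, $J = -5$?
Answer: $-2482$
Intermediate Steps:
$o = -22$ ($o = -6 + \left(3 \left(-5\right) - 1\right) = -6 - 16 = -22$)
$O{\left(Y,K \right)} = -17$ ($O{\left(Y,K \right)} = 5 - 22 = -17$)
$O{\left(Z,X{\left(-1 \right)} \right)} \left(154 - 8\right) = - 17 \left(154 - 8\right) = \left(-17\right) 146 = -2482$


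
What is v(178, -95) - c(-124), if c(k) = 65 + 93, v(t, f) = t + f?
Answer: -75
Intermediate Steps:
v(t, f) = f + t
c(k) = 158
v(178, -95) - c(-124) = (-95 + 178) - 1*158 = 83 - 158 = -75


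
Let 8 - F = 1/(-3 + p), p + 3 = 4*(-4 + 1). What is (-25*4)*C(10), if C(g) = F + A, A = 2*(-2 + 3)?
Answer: -9050/9 ≈ -1005.6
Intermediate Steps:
p = -15 (p = -3 + 4*(-4 + 1) = -3 + 4*(-3) = -3 - 12 = -15)
A = 2 (A = 2*1 = 2)
F = 145/18 (F = 8 - 1/(-3 - 15) = 8 - 1/(-18) = 8 - 1*(-1/18) = 8 + 1/18 = 145/18 ≈ 8.0556)
C(g) = 181/18 (C(g) = 145/18 + 2 = 181/18)
(-25*4)*C(10) = -25*4*(181/18) = -100*181/18 = -9050/9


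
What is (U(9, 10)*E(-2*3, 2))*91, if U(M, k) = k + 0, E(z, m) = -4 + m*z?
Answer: -14560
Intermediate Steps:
U(M, k) = k
(U(9, 10)*E(-2*3, 2))*91 = (10*(-4 + 2*(-2*3)))*91 = (10*(-4 + 2*(-6)))*91 = (10*(-4 - 12))*91 = (10*(-16))*91 = -160*91 = -14560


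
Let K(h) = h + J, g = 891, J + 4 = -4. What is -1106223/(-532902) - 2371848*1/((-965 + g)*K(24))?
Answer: 712428103/355268 ≈ 2005.3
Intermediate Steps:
J = -8 (J = -4 - 4 = -8)
K(h) = -8 + h (K(h) = h - 8 = -8 + h)
-1106223/(-532902) - 2371848*1/((-965 + g)*K(24)) = -1106223/(-532902) - 2371848*1/((-965 + 891)*(-8 + 24)) = -1106223*(-1/532902) - 2371848/(16*(-74)) = 368741/177634 - 2371848/(-1184) = 368741/177634 - 2371848*(-1/1184) = 368741/177634 + 8013/4 = 712428103/355268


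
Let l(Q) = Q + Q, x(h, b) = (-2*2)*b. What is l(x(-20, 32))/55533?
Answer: -256/55533 ≈ -0.0046099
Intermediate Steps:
x(h, b) = -4*b
l(Q) = 2*Q
l(x(-20, 32))/55533 = (2*(-4*32))/55533 = (2*(-128))*(1/55533) = -256*1/55533 = -256/55533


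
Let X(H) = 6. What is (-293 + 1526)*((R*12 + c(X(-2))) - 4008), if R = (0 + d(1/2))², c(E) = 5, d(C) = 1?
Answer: -4920903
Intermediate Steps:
R = 1 (R = (0 + 1)² = 1² = 1)
(-293 + 1526)*((R*12 + c(X(-2))) - 4008) = (-293 + 1526)*((1*12 + 5) - 4008) = 1233*((12 + 5) - 4008) = 1233*(17 - 4008) = 1233*(-3991) = -4920903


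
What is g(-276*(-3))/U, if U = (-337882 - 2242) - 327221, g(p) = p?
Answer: -36/29015 ≈ -0.0012407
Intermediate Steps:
U = -667345 (U = -340124 - 327221 = -667345)
g(-276*(-3))/U = -276*(-3)/(-667345) = 828*(-1/667345) = -36/29015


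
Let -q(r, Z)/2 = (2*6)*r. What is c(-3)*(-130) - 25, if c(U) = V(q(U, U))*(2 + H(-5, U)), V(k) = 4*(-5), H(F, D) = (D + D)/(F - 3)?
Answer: 7125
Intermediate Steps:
q(r, Z) = -24*r (q(r, Z) = -2*2*6*r = -24*r)
H(F, D) = 2*D/(-3 + F) (H(F, D) = (2*D)/(-3 + F) = 2*D/(-3 + F))
V(k) = -20
c(U) = -40 + 5*U (c(U) = -20*(2 + 2*U/(-3 - 5)) = -20*(2 + 2*U/(-8)) = -20*(2 + 2*U*(-1/8)) = -20*(2 - U/4) = -40 + 5*U)
c(-3)*(-130) - 25 = (-40 + 5*(-3))*(-130) - 25 = (-40 - 15)*(-130) - 25 = -55*(-130) - 25 = 7150 - 25 = 7125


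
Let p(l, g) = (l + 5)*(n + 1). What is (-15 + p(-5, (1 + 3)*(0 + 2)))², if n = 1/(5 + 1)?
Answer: 225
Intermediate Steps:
n = ⅙ (n = 1/6 = ⅙ ≈ 0.16667)
p(l, g) = 35/6 + 7*l/6 (p(l, g) = (l + 5)*(⅙ + 1) = (5 + l)*(7/6) = 35/6 + 7*l/6)
(-15 + p(-5, (1 + 3)*(0 + 2)))² = (-15 + (35/6 + (7/6)*(-5)))² = (-15 + (35/6 - 35/6))² = (-15 + 0)² = (-15)² = 225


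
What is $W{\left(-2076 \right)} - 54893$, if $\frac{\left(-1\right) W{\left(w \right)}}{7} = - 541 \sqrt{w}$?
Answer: $-54893 + 7574 i \sqrt{519} \approx -54893.0 + 1.7255 \cdot 10^{5} i$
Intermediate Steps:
$W{\left(w \right)} = 3787 \sqrt{w}$ ($W{\left(w \right)} = - 7 \left(- 541 \sqrt{w}\right) = 3787 \sqrt{w}$)
$W{\left(-2076 \right)} - 54893 = 3787 \sqrt{-2076} - 54893 = 3787 \cdot 2 i \sqrt{519} - 54893 = 7574 i \sqrt{519} - 54893 = -54893 + 7574 i \sqrt{519}$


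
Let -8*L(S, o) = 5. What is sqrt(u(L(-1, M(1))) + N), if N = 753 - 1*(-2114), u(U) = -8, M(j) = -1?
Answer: sqrt(2859) ≈ 53.470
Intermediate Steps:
L(S, o) = -5/8 (L(S, o) = -1/8*5 = -5/8)
N = 2867 (N = 753 + 2114 = 2867)
sqrt(u(L(-1, M(1))) + N) = sqrt(-8 + 2867) = sqrt(2859)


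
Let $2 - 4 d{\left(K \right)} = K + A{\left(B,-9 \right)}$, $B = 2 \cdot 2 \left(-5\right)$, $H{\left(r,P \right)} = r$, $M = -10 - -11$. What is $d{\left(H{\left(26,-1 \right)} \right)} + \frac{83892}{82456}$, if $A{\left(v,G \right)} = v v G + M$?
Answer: $\frac{36889471}{41228} \approx 894.77$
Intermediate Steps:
$M = 1$ ($M = -10 + 11 = 1$)
$B = -20$ ($B = 4 \left(-5\right) = -20$)
$A{\left(v,G \right)} = 1 + G v^{2}$ ($A{\left(v,G \right)} = v v G + 1 = v^{2} G + 1 = G v^{2} + 1 = 1 + G v^{2}$)
$d{\left(K \right)} = \frac{3601}{4} - \frac{K}{4}$ ($d{\left(K \right)} = \frac{1}{2} - \frac{K + \left(1 - 9 \left(-20\right)^{2}\right)}{4} = \frac{1}{2} - \frac{K + \left(1 - 3600\right)}{4} = \frac{1}{2} - \frac{K - 3599}{4} = \frac{1}{2} - \frac{-3599 + K}{4} = \frac{1}{2} - \left(- \frac{3599}{4} + \frac{K}{4}\right) = \frac{3601}{4} - \frac{K}{4}$)
$d{\left(H{\left(26,-1 \right)} \right)} + \frac{83892}{82456} = \left(\frac{3601}{4} - \frac{13}{2}\right) + \frac{83892}{82456} = \left(\frac{3601}{4} - \frac{13}{2}\right) + 83892 \cdot \frac{1}{82456} = \frac{3575}{4} + \frac{20973}{20614} = \frac{36889471}{41228}$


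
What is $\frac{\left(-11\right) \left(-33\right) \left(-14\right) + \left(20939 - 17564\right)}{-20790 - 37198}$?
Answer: $\frac{1707}{57988} \approx 0.029437$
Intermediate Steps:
$\frac{\left(-11\right) \left(-33\right) \left(-14\right) + \left(20939 - 17564\right)}{-20790 - 37198} = \frac{363 \left(-14\right) + \left(20939 - 17564\right)}{-57988} = \left(-5082 + 3375\right) \left(- \frac{1}{57988}\right) = \left(-1707\right) \left(- \frac{1}{57988}\right) = \frac{1707}{57988}$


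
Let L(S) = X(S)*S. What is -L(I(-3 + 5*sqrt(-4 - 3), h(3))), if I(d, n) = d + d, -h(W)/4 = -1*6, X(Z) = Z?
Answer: 664 + 120*I*sqrt(7) ≈ 664.0 + 317.49*I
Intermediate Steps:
h(W) = 24 (h(W) = -(-4)*6 = -4*(-6) = 24)
I(d, n) = 2*d
L(S) = S**2 (L(S) = S*S = S**2)
-L(I(-3 + 5*sqrt(-4 - 3), h(3))) = -(2*(-3 + 5*sqrt(-4 - 3)))**2 = -(2*(-3 + 5*sqrt(-7)))**2 = -(2*(-3 + 5*(I*sqrt(7))))**2 = -(2*(-3 + 5*I*sqrt(7)))**2 = -(-6 + 10*I*sqrt(7))**2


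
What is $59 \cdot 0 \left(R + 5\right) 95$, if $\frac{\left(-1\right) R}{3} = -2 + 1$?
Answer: $0$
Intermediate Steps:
$R = 3$ ($R = - 3 \left(-2 + 1\right) = \left(-3\right) \left(-1\right) = 3$)
$59 \cdot 0 \left(R + 5\right) 95 = 59 \cdot 0 \left(3 + 5\right) 95 = 59 \cdot 0 \cdot 8 \cdot 95 = 59 \cdot 0 \cdot 95 = 0 \cdot 95 = 0$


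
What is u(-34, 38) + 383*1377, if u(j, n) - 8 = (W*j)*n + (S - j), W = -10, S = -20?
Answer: 540333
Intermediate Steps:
u(j, n) = -12 - j - 10*j*n (u(j, n) = 8 + ((-10*j)*n + (-20 - j)) = 8 + (-10*j*n + (-20 - j)) = 8 + (-20 - j - 10*j*n) = -12 - j - 10*j*n)
u(-34, 38) + 383*1377 = (-12 - 1*(-34) - 10*(-34)*38) + 383*1377 = (-12 + 34 + 12920) + 527391 = 12942 + 527391 = 540333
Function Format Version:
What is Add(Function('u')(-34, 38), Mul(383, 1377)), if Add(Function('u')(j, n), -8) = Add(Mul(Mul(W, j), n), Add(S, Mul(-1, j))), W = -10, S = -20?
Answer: 540333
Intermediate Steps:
Function('u')(j, n) = Add(-12, Mul(-1, j), Mul(-10, j, n)) (Function('u')(j, n) = Add(8, Add(Mul(Mul(-10, j), n), Add(-20, Mul(-1, j)))) = Add(8, Add(Mul(-10, j, n), Add(-20, Mul(-1, j)))) = Add(8, Add(-20, Mul(-1, j), Mul(-10, j, n))) = Add(-12, Mul(-1, j), Mul(-10, j, n)))
Add(Function('u')(-34, 38), Mul(383, 1377)) = Add(Add(-12, Mul(-1, -34), Mul(-10, -34, 38)), Mul(383, 1377)) = Add(Add(-12, 34, 12920), 527391) = Add(12942, 527391) = 540333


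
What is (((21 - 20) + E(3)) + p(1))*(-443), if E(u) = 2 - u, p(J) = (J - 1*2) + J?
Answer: 0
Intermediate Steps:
p(J) = -2 + 2*J (p(J) = (J - 2) + J = (-2 + J) + J = -2 + 2*J)
(((21 - 20) + E(3)) + p(1))*(-443) = (((21 - 20) + (2 - 1*3)) + (-2 + 2*1))*(-443) = ((1 + (2 - 3)) + (-2 + 2))*(-443) = ((1 - 1) + 0)*(-443) = (0 + 0)*(-443) = 0*(-443) = 0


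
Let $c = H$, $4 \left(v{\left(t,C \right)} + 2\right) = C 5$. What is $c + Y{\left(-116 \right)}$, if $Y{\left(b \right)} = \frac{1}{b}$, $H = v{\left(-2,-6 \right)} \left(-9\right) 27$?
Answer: $\frac{267785}{116} \approx 2308.5$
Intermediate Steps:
$v{\left(t,C \right)} = -2 + \frac{5 C}{4}$ ($v{\left(t,C \right)} = -2 + \frac{C 5}{4} = -2 + \frac{5 C}{4}$)
$H = \frac{4617}{2}$ ($H = \left(-2 + \frac{5}{4} \left(-6\right)\right) \left(-9\right) 27 = \left(-2 - \frac{15}{2}\right) \left(-9\right) 27 = \left(- \frac{19}{2}\right) \left(-9\right) 27 = \frac{171}{2} \cdot 27 = \frac{4617}{2} \approx 2308.5$)
$c = \frac{4617}{2} \approx 2308.5$
$c + Y{\left(-116 \right)} = \frac{4617}{2} + \frac{1}{-116} = \frac{4617}{2} - \frac{1}{116} = \frac{267785}{116}$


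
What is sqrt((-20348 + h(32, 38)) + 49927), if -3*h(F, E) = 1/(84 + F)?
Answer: sqrt(895533717)/174 ≈ 171.99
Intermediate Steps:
h(F, E) = -1/(3*(84 + F))
sqrt((-20348 + h(32, 38)) + 49927) = sqrt((-20348 - 1/(252 + 3*32)) + 49927) = sqrt((-20348 - 1/(252 + 96)) + 49927) = sqrt((-20348 - 1/348) + 49927) = sqrt(-7081105/348 + 49927) = sqrt(10293491/348) = sqrt(895533717)/174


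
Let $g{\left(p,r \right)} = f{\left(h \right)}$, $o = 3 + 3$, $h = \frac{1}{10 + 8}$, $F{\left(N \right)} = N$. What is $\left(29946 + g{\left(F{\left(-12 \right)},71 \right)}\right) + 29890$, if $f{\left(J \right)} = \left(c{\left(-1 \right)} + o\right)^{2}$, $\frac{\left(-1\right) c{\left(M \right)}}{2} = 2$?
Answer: $59840$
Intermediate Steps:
$c{\left(M \right)} = -4$ ($c{\left(M \right)} = \left(-2\right) 2 = -4$)
$h = \frac{1}{18} \approx 0.055556$
$o = 6$
$f{\left(J \right)} = 4$ ($f{\left(J \right)} = \left(-4 + 6\right)^{2} = 2^{2} = 4$)
$g{\left(p,r \right)} = 4$
$\left(29946 + g{\left(F{\left(-12 \right)},71 \right)}\right) + 29890 = \left(29946 + 4\right) + 29890 = 29950 + 29890 = 59840$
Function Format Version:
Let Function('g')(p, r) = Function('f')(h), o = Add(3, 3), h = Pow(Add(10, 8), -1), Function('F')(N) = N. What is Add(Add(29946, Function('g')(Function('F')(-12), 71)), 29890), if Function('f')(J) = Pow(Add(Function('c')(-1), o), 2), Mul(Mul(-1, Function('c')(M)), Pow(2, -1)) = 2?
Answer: 59840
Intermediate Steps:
Function('c')(M) = -4 (Function('c')(M) = Mul(-2, 2) = -4)
h = Rational(1, 18) (h = Pow(18, -1) = Rational(1, 18) ≈ 0.055556)
o = 6
Function('f')(J) = 4 (Function('f')(J) = Pow(Add(-4, 6), 2) = Pow(2, 2) = 4)
Function('g')(p, r) = 4
Add(Add(29946, Function('g')(Function('F')(-12), 71)), 29890) = Add(Add(29946, 4), 29890) = Add(29950, 29890) = 59840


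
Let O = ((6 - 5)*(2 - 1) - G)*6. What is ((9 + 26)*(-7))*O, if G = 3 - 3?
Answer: -1470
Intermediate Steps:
G = 0
O = 6 (O = ((6 - 5)*(2 - 1) - 1*0)*6 = (1*1 + 0)*6 = (1 + 0)*6 = 1*6 = 6)
((9 + 26)*(-7))*O = ((9 + 26)*(-7))*6 = (35*(-7))*6 = -245*6 = -1470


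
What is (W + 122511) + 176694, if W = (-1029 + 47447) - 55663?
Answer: 289960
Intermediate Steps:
W = -9245 (W = 46418 - 55663 = -9245)
(W + 122511) + 176694 = (-9245 + 122511) + 176694 = 113266 + 176694 = 289960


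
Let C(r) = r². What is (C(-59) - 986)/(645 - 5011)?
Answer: -2495/4366 ≈ -0.57146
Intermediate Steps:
(C(-59) - 986)/(645 - 5011) = ((-59)² - 986)/(645 - 5011) = (3481 - 986)/(-4366) = 2495*(-1/4366) = -2495/4366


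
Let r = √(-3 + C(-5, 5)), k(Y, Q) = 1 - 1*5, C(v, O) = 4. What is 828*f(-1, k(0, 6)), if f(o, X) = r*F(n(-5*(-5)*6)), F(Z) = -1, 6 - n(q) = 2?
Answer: -828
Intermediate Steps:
n(q) = 4 (n(q) = 6 - 1*2 = 6 - 2 = 4)
k(Y, Q) = -4 (k(Y, Q) = 1 - 5 = -4)
r = 1 (r = √(-3 + 4) = √1 = 1)
f(o, X) = -1 (f(o, X) = 1*(-1) = -1)
828*f(-1, k(0, 6)) = 828*(-1) = -828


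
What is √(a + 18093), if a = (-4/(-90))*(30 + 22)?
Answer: √4071445/15 ≈ 134.52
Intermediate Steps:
a = 104/45 (a = -4*(-1/90)*52 = (2/45)*52 = 104/45 ≈ 2.3111)
√(a + 18093) = √(104/45 + 18093) = √(814289/45) = √4071445/15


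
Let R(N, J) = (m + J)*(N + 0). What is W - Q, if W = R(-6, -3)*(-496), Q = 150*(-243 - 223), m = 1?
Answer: 63948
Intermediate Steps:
Q = -69900 (Q = 150*(-466) = -69900)
R(N, J) = N*(1 + J) (R(N, J) = (1 + J)*(N + 0) = (1 + J)*N = N*(1 + J))
W = -5952 (W = -6*(1 - 3)*(-496) = -6*(-2)*(-496) = 12*(-496) = -5952)
W - Q = -5952 - 1*(-69900) = -5952 + 69900 = 63948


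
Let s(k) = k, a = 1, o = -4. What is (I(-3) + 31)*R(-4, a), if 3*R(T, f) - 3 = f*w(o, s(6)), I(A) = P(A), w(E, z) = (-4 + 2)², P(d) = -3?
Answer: 196/3 ≈ 65.333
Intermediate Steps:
w(E, z) = 4 (w(E, z) = (-2)² = 4)
I(A) = -3
R(T, f) = 1 + 4*f/3 (R(T, f) = 1 + (f*4)/3 = 1 + (4*f)/3 = 1 + 4*f/3)
(I(-3) + 31)*R(-4, a) = (-3 + 31)*(1 + (4/3)*1) = 28*(1 + 4/3) = 28*(7/3) = 196/3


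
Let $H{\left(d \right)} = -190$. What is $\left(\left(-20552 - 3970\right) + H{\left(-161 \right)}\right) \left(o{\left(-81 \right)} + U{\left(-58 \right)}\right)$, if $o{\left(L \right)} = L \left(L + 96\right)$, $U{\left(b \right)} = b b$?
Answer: $-53106088$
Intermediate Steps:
$U{\left(b \right)} = b^{2}$
$o{\left(L \right)} = L \left(96 + L\right)$
$\left(\left(-20552 - 3970\right) + H{\left(-161 \right)}\right) \left(o{\left(-81 \right)} + U{\left(-58 \right)}\right) = \left(\left(-20552 - 3970\right) - 190\right) \left(- 81 \left(96 - 81\right) + \left(-58\right)^{2}\right) = \left(-24522 - 190\right) \left(\left(-81\right) 15 + 3364\right) = - 24712 \left(-1215 + 3364\right) = \left(-24712\right) 2149 = -53106088$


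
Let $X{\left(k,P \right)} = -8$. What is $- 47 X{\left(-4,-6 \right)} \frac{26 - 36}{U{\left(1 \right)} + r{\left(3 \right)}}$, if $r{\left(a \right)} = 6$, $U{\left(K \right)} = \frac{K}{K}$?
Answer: $- \frac{3760}{7} \approx -537.14$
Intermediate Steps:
$U{\left(K \right)} = 1$
$- 47 X{\left(-4,-6 \right)} \frac{26 - 36}{U{\left(1 \right)} + r{\left(3 \right)}} = \left(-47\right) \left(-8\right) \frac{26 - 36}{1 + 6} = 376 \left(- \frac{10}{7}\right) = - \frac{3760}{7}$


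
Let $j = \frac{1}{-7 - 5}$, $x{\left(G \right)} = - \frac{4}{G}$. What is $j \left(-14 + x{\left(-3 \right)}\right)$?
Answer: $\frac{19}{18} \approx 1.0556$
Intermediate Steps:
$j = - \frac{1}{12}$ ($j = \frac{1}{-12} = - \frac{1}{12} \approx -0.083333$)
$j \left(-14 + x{\left(-3 \right)}\right) = - \frac{-14 - \frac{4}{-3}}{12} = - \frac{-14 - - \frac{4}{3}}{12} = - \frac{-14 + \frac{4}{3}}{12} = \left(- \frac{1}{12}\right) \left(- \frac{38}{3}\right) = \frac{19}{18}$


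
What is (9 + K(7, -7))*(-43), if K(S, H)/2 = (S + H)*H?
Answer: -387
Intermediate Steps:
K(S, H) = 2*H*(H + S) (K(S, H) = 2*((S + H)*H) = 2*((H + S)*H) = 2*(H*(H + S)) = 2*H*(H + S))
(9 + K(7, -7))*(-43) = (9 + 2*(-7)*(-7 + 7))*(-43) = (9 + 2*(-7)*0)*(-43) = (9 + 0)*(-43) = 9*(-43) = -387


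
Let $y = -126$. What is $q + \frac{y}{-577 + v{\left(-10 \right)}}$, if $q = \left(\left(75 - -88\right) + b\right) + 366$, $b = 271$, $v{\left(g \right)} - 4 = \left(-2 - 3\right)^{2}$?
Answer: $\frac{219263}{274} \approx 800.23$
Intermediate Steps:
$v{\left(g \right)} = 29$ ($v{\left(g \right)} = 4 + \left(-2 - 3\right)^{2} = 4 + \left(-5\right)^{2} = 4 + 25 = 29$)
$q = 800$ ($q = \left(\left(75 - -88\right) + 271\right) + 366 = \left(\left(75 + 88\right) + 271\right) + 366 = \left(163 + 271\right) + 366 = 434 + 366 = 800$)
$q + \frac{y}{-577 + v{\left(-10 \right)}} = 800 + \frac{1}{-577 + 29} \left(-126\right) = 800 + \frac{1}{-548} \left(-126\right) = 800 - - \frac{63}{274} = 800 + \frac{63}{274} = \frac{219263}{274}$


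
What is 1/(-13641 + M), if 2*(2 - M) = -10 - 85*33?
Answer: -2/24463 ≈ -8.1756e-5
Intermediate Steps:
M = 2819/2 (M = 2 - (-10 - 85*33)/2 = 2 - (-10 - 2805)/2 = 2 - ½*(-2815) = 2 + 2815/2 = 2819/2 ≈ 1409.5)
1/(-13641 + M) = 1/(-13641 + 2819/2) = 1/(-24463/2) = -2/24463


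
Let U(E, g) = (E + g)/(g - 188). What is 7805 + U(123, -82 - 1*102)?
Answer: 2903521/372 ≈ 7805.2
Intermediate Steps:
U(E, g) = (E + g)/(-188 + g)
7805 + U(123, -82 - 1*102) = 7805 + (123 + (-82 - 1*102))/(-188 + (-82 - 1*102)) = 7805 + (123 + (-82 - 102))/(-188 + (-82 - 102)) = 7805 + (123 - 184)/(-188 - 184) = 7805 - 61/(-372) = 7805 - 1/372*(-61) = 7805 + 61/372 = 2903521/372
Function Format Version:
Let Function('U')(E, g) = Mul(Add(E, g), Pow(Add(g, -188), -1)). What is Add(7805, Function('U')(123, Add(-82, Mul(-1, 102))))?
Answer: Rational(2903521, 372) ≈ 7805.2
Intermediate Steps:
Function('U')(E, g) = Mul(Pow(Add(-188, g), -1), Add(E, g)) (Function('U')(E, g) = Mul(Add(E, g), Pow(Add(-188, g), -1)) = Mul(Pow(Add(-188, g), -1), Add(E, g)))
Add(7805, Function('U')(123, Add(-82, Mul(-1, 102)))) = Add(7805, Mul(Pow(Add(-188, Add(-82, Mul(-1, 102))), -1), Add(123, Add(-82, Mul(-1, 102))))) = Add(7805, Mul(Pow(Add(-188, Add(-82, -102)), -1), Add(123, Add(-82, -102)))) = Add(7805, Mul(Pow(Add(-188, -184), -1), Add(123, -184))) = Add(7805, Mul(Pow(-372, -1), -61)) = Add(7805, Mul(Rational(-1, 372), -61)) = Add(7805, Rational(61, 372)) = Rational(2903521, 372)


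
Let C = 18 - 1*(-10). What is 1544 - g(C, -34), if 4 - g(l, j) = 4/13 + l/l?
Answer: 20037/13 ≈ 1541.3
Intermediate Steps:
C = 28 (C = 18 + 10 = 28)
g(l, j) = 35/13 (g(l, j) = 4 - (4/13 + l/l) = 4 - (4*(1/13) + 1) = 4 - (4/13 + 1) = 4 - 1*17/13 = 4 - 17/13 = 35/13)
1544 - g(C, -34) = 1544 - 1*35/13 = 1544 - 35/13 = 20037/13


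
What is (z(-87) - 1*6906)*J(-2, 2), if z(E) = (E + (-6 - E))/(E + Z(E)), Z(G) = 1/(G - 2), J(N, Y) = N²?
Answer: -26739765/968 ≈ -27624.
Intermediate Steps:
Z(G) = 1/(-2 + G)
z(E) = -6/(E + 1/(-2 + E)) (z(E) = (E + (-6 - E))/(E + 1/(-2 + E)) = -6/(E + 1/(-2 + E)))
(z(-87) - 1*6906)*J(-2, 2) = (6*(2 - 1*(-87))/(1 - 87*(-2 - 87)) - 1*6906)*(-2)² = (6*(2 + 87)/(1 - 87*(-89)) - 6906)*4 = (6*89/(1 + 7743) - 6906)*4 = (6*89/7744 - 6906)*4 = (6*(1/7744)*89 - 6906)*4 = (267/3872 - 6906)*4 = -26739765/3872*4 = -26739765/968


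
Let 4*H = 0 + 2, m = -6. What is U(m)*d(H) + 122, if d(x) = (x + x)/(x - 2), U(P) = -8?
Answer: 382/3 ≈ 127.33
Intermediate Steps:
H = 1/2 (H = (0 + 2)/4 = (1/4)*2 = 1/2 ≈ 0.50000)
d(x) = 2*x/(-2 + x) (d(x) = (2*x)/(-2 + x) = 2*x/(-2 + x))
U(m)*d(H) + 122 = -16/(2*(-2 + 1/2)) + 122 = -16/(2*(-3/2)) + 122 = -16*(-2)/(2*3) + 122 = -8*(-2/3) + 122 = 16/3 + 122 = 382/3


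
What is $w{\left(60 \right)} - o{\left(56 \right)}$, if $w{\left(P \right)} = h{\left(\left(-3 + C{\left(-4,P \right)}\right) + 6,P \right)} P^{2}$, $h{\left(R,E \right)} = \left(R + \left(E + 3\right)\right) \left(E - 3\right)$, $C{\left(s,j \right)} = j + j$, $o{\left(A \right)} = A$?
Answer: $38167144$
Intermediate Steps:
$C{\left(s,j \right)} = 2 j$
$h{\left(R,E \right)} = \left(-3 + E\right) \left(3 + E + R\right)$ ($h{\left(R,E \right)} = \left(R + \left(3 + E\right)\right) \left(-3 + E\right) = \left(3 + E + R\right) \left(-3 + E\right) = \left(-3 + E\right) \left(3 + E + R\right)$)
$w{\left(P \right)} = P^{2} \left(-18 + P^{2} - 6 P + P \left(3 + 2 P\right)\right)$ ($w{\left(P \right)} = \left(-9 + P^{2} - 3 \left(\left(-3 + 2 P\right) + 6\right) + P \left(\left(-3 + 2 P\right) + 6\right)\right) P^{2} = \left(-9 + P^{2} - 3 \left(3 + 2 P\right) + P \left(3 + 2 P\right)\right) P^{2} = \left(-9 + P^{2} - \left(9 + 6 P\right) + P \left(3 + 2 P\right)\right) P^{2} = \left(-18 + P^{2} - 6 P + P \left(3 + 2 P\right)\right) P^{2} = P^{2} \left(-18 + P^{2} - 6 P + P \left(3 + 2 P\right)\right)$)
$w{\left(60 \right)} - o{\left(56 \right)} = 3 \cdot 60^{2} \left(-6 + 60^{2} - 60\right) - 56 = 3 \cdot 3600 \left(-6 + 3600 - 60\right) - 56 = 3 \cdot 3600 \cdot 3534 - 56 = 38167200 - 56 = 38167144$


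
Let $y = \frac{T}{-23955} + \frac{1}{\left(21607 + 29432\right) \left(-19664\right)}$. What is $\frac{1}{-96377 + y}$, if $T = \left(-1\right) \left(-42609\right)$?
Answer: $- \frac{8013992704560}{772378829457002993} \approx -1.0376 \cdot 10^{-5}$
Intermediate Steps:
$T = 42609$
$y = - \frac{14254569623873}{8013992704560}$ ($y = \frac{42609}{-23955} + \frac{1}{\left(21607 + 29432\right) \left(-19664\right)} = 42609 \left(- \frac{1}{23955}\right) + \frac{1}{51039} \left(- \frac{1}{19664}\right) = - \frac{14203}{7985} + \frac{1}{51039} \left(- \frac{1}{19664}\right) = - \frac{14203}{7985} - \frac{1}{1003630896} = - \frac{14254569623873}{8013992704560} \approx -1.7787$)
$\frac{1}{-96377 + y} = \frac{1}{-96377 - \frac{14254569623873}{8013992704560}} = \frac{1}{- \frac{772378829457002993}{8013992704560}} = - \frac{8013992704560}{772378829457002993}$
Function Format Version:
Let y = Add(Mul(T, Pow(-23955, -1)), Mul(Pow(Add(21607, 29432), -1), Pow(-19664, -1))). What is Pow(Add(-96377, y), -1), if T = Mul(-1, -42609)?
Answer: Rational(-8013992704560, 772378829457002993) ≈ -1.0376e-5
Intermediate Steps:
T = 42609
y = Rational(-14254569623873, 8013992704560) (y = Add(Mul(42609, Pow(-23955, -1)), Mul(Pow(Add(21607, 29432), -1), Pow(-19664, -1))) = Add(Mul(42609, Rational(-1, 23955)), Mul(Pow(51039, -1), Rational(-1, 19664))) = Add(Rational(-14203, 7985), Mul(Rational(1, 51039), Rational(-1, 19664))) = Add(Rational(-14203, 7985), Rational(-1, 1003630896)) = Rational(-14254569623873, 8013992704560) ≈ -1.7787)
Pow(Add(-96377, y), -1) = Pow(Add(-96377, Rational(-14254569623873, 8013992704560)), -1) = Pow(Rational(-772378829457002993, 8013992704560), -1) = Rational(-8013992704560, 772378829457002993)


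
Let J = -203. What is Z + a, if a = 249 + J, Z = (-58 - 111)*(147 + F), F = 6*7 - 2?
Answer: -31557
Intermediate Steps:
F = 40 (F = 42 - 2 = 40)
Z = -31603 (Z = (-58 - 111)*(147 + 40) = -169*187 = -31603)
a = 46 (a = 249 - 203 = 46)
Z + a = -31603 + 46 = -31557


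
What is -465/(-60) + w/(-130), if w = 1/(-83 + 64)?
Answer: 38287/4940 ≈ 7.7504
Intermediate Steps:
w = -1/19 (w = 1/(-19) = -1/19 ≈ -0.052632)
-465/(-60) + w/(-130) = -465/(-60) - 1/19/(-130) = -465*(-1/60) - 1/19*(-1/130) = 31/4 + 1/2470 = 38287/4940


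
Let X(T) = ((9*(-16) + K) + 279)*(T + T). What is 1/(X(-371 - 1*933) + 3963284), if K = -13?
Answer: 1/3645108 ≈ 2.7434e-7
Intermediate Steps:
X(T) = 244*T (X(T) = ((9*(-16) - 13) + 279)*(T + T) = ((-144 - 13) + 279)*(2*T) = (-157 + 279)*(2*T) = 122*(2*T) = 244*T)
1/(X(-371 - 1*933) + 3963284) = 1/(244*(-371 - 1*933) + 3963284) = 1/(244*(-371 - 933) + 3963284) = 1/(244*(-1304) + 3963284) = 1/(-318176 + 3963284) = 1/3645108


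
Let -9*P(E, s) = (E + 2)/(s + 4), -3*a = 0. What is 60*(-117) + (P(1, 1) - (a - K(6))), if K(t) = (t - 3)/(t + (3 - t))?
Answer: -105286/15 ≈ -7019.1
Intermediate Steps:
K(t) = -1 + t/3 (K(t) = (-3 + t)/3 = (-3 + t)*(⅓) = -1 + t/3)
a = 0 (a = -⅓*0 = 0)
P(E, s) = -(2 + E)/(9*(4 + s)) (P(E, s) = -(E + 2)/(9*(s + 4)) = -(2 + E)/(9*(4 + s)))
60*(-117) + (P(1, 1) - (a - K(6))) = 60*(-117) + ((-2 - 1*1)/(9*(4 + 1)) - (0 - (-1 + (⅓)*6))) = -7020 + ((⅑)*(-2 - 1)/5 - (0 - (-1 + 2))) = -7020 + ((⅑)*(⅕)*(-3) - (0 - 1*1)) = -7020 + (-1/15 - (0 - 1)) = -7020 + (-1/15 - 1*(-1)) = -7020 + (-1/15 + 1) = -7020 + 14/15 = -105286/15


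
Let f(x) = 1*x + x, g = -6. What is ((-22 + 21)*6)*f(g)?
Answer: 72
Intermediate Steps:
f(x) = 2*x (f(x) = x + x = 2*x)
((-22 + 21)*6)*f(g) = ((-22 + 21)*6)*(2*(-6)) = -1*6*(-12) = -6*(-12) = 72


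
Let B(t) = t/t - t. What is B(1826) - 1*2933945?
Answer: -2935770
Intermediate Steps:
B(t) = 1 - t
B(1826) - 1*2933945 = (1 - 1*1826) - 1*2933945 = (1 - 1826) - 2933945 = -1825 - 2933945 = -2935770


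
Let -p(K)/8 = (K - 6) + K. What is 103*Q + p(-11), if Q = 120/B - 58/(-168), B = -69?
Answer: 155389/1932 ≈ 80.429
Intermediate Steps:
p(K) = 48 - 16*K (p(K) = -8*((K - 6) + K) = -8*((-6 + K) + K) = -8*(-6 + 2*K) = 48 - 16*K)
Q = -2693/1932 (Q = 120/(-69) - 58/(-168) = 120*(-1/69) - 58*(-1/168) = -40/23 + 29/84 = -2693/1932 ≈ -1.3939)
103*Q + p(-11) = 103*(-2693/1932) + (48 - 16*(-11)) = -277379/1932 + (48 + 176) = -277379/1932 + 224 = 155389/1932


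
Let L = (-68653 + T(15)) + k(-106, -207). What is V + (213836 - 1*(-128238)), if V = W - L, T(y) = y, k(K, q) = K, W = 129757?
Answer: 540575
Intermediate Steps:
L = -68744 (L = (-68653 + 15) - 106 = -68638 - 106 = -68744)
V = 198501 (V = 129757 - 1*(-68744) = 129757 + 68744 = 198501)
V + (213836 - 1*(-128238)) = 198501 + (213836 - 1*(-128238)) = 198501 + (213836 + 128238) = 198501 + 342074 = 540575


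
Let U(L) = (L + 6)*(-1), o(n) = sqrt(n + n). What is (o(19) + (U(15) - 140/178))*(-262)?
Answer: 508018/89 - 262*sqrt(38) ≈ 4093.0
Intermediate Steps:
o(n) = sqrt(2)*sqrt(n) (o(n) = sqrt(2*n) = sqrt(2)*sqrt(n))
U(L) = -6 - L (U(L) = (6 + L)*(-1) = -6 - L)
(o(19) + (U(15) - 140/178))*(-262) = (sqrt(2)*sqrt(19) + ((-6 - 1*15) - 140/178))*(-262) = (sqrt(38) + ((-6 - 15) - 140/178))*(-262) = (sqrt(38) + (-21 - 1*70/89))*(-262) = (sqrt(38) + (-21 - 70/89))*(-262) = (sqrt(38) - 1939/89)*(-262) = (-1939/89 + sqrt(38))*(-262) = 508018/89 - 262*sqrt(38)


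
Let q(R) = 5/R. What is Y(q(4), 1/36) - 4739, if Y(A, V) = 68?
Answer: -4671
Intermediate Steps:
Y(q(4), 1/36) - 4739 = 68 - 4739 = -4671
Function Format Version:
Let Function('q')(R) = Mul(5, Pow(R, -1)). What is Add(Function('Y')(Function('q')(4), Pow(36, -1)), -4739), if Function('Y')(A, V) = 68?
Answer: -4671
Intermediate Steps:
Add(Function('Y')(Function('q')(4), Pow(36, -1)), -4739) = Add(68, -4739) = -4671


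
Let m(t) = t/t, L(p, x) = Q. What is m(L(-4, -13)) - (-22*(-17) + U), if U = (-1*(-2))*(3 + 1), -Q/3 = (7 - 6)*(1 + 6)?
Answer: -381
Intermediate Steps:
Q = -21 (Q = -3*(7 - 6)*(1 + 6) = -3*7 = -21)
U = 8 (U = 2*4 = 8)
L(p, x) = -21
m(t) = 1
m(L(-4, -13)) - (-22*(-17) + U) = 1 - (-22*(-17) + 8) = 1 - (374 + 8) = 1 - 1*382 = 1 - 382 = -381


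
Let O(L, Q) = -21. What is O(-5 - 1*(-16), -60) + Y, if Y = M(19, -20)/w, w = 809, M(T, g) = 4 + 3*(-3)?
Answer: -16994/809 ≈ -21.006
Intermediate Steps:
M(T, g) = -5 (M(T, g) = 4 - 9 = -5)
Y = -5/809 ≈ -0.0061805
O(-5 - 1*(-16), -60) + Y = -21 - 5/809 = -16994/809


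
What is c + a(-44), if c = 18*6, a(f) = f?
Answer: 64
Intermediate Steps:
c = 108
c + a(-44) = 108 - 44 = 64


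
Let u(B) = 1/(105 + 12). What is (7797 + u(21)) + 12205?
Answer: 2340235/117 ≈ 20002.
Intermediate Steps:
u(B) = 1/117
(7797 + u(21)) + 12205 = (7797 + 1/117) + 12205 = 912250/117 + 12205 = 2340235/117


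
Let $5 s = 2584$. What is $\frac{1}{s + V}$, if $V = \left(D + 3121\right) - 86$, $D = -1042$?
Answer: $\frac{5}{12549} \approx 0.00039844$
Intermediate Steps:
$s = \frac{2584}{5}$ ($s = \frac{1}{5} \cdot 2584 = \frac{2584}{5} \approx 516.8$)
$V = 1993$ ($V = \left(-1042 + 3121\right) - 86 = 2079 - 86 = 1993$)
$\frac{1}{s + V} = \frac{1}{\frac{2584}{5} + 1993} = \frac{1}{\frac{12549}{5}} = \frac{5}{12549}$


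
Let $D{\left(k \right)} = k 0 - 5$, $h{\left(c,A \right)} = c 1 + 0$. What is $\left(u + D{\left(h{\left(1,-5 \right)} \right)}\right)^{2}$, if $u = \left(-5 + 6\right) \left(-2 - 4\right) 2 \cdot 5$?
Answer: $4225$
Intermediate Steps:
$h{\left(c,A \right)} = c$ ($h{\left(c,A \right)} = c + 0 = c$)
$u = -60$ ($u = 1 \left(-6\right) 2 \cdot 5 = \left(-6\right) 2 \cdot 5 = \left(-12\right) 5 = -60$)
$D{\left(k \right)} = -5$ ($D{\left(k \right)} = 0 - 5 = -5$)
$\left(u + D{\left(h{\left(1,-5 \right)} \right)}\right)^{2} = \left(-60 - 5\right)^{2} = \left(-65\right)^{2} = 4225$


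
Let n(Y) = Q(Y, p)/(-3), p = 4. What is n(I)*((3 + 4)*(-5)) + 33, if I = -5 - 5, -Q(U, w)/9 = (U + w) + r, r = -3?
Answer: 978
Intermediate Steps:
Q(U, w) = 27 - 9*U - 9*w (Q(U, w) = -9*((U + w) - 3) = -9*(-3 + U + w) = 27 - 9*U - 9*w)
I = -10
n(Y) = 3 + 3*Y (n(Y) = (27 - 9*Y - 9*4)/(-3) = (27 - 9*Y - 36)*(-⅓) = (-9 - 9*Y)*(-⅓) = 3 + 3*Y)
n(I)*((3 + 4)*(-5)) + 33 = (3 + 3*(-10))*((3 + 4)*(-5)) + 33 = (3 - 30)*(7*(-5)) + 33 = -27*(-35) + 33 = 945 + 33 = 978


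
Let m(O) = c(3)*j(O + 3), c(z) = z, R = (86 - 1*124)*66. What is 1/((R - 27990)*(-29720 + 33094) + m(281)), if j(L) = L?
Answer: -1/102899400 ≈ -9.7182e-9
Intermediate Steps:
R = -2508 (R = (86 - 124)*66 = -38*66 = -2508)
m(O) = 9 + 3*O (m(O) = 3*(O + 3) = 3*(3 + O) = 9 + 3*O)
1/((R - 27990)*(-29720 + 33094) + m(281)) = 1/((-2508 - 27990)*(-29720 + 33094) + (9 + 3*281)) = 1/(-30498*3374 + (9 + 843)) = 1/(-102900252 + 852) = 1/(-102899400) = -1/102899400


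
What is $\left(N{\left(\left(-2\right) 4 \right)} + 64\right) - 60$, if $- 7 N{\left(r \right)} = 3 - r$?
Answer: $\frac{17}{7} \approx 2.4286$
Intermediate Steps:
$N{\left(r \right)} = - \frac{3}{7} + \frac{r}{7}$ ($N{\left(r \right)} = - \frac{3 - r}{7} = - \frac{3}{7} + \frac{r}{7}$)
$\left(N{\left(\left(-2\right) 4 \right)} + 64\right) - 60 = \left(\left(- \frac{3}{7} + \frac{\left(-2\right) 4}{7}\right) + 64\right) - 60 = \left(\left(- \frac{3}{7} + \frac{1}{7} \left(-8\right)\right) + 64\right) - 60 = \left(\left(- \frac{3}{7} - \frac{8}{7}\right) + 64\right) - 60 = \left(- \frac{11}{7} + 64\right) - 60 = \frac{437}{7} - 60 = \frac{17}{7}$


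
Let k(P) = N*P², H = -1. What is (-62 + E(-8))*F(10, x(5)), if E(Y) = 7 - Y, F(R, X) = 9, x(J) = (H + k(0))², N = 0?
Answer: -423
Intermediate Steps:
k(P) = 0 (k(P) = 0*P² = 0)
x(J) = 1 (x(J) = (-1 + 0)² = (-1)² = 1)
(-62 + E(-8))*F(10, x(5)) = (-62 + (7 - 1*(-8)))*9 = (-62 + (7 + 8))*9 = (-62 + 15)*9 = -47*9 = -423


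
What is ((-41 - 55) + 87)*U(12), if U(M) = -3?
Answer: 27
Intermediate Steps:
((-41 - 55) + 87)*U(12) = ((-41 - 55) + 87)*(-3) = (-96 + 87)*(-3) = -9*(-3) = 27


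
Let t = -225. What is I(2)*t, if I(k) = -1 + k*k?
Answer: -675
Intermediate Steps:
I(k) = -1 + k²
I(2)*t = (-1 + 2²)*(-225) = (-1 + 4)*(-225) = 3*(-225) = -675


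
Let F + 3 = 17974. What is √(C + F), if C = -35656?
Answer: 3*I*√1965 ≈ 132.98*I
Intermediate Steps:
F = 17971 (F = -3 + 17974 = 17971)
√(C + F) = √(-35656 + 17971) = √(-17685) = 3*I*√1965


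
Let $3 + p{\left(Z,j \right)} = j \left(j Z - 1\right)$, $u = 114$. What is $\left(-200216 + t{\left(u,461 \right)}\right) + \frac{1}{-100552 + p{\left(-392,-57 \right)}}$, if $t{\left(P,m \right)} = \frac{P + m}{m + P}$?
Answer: $- \frac{275116632791}{1374106} \approx -2.0022 \cdot 10^{5}$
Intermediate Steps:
$p{\left(Z,j \right)} = -3 + j \left(-1 + Z j\right)$ ($p{\left(Z,j \right)} = -3 + j \left(j Z - 1\right) = -3 + j \left(Z j - 1\right) = -3 + j \left(-1 + Z j\right)$)
$t{\left(P,m \right)} = 1$ ($t{\left(P,m \right)} = \frac{P + m}{P + m} = 1$)
$\left(-200216 + t{\left(u,461 \right)}\right) + \frac{1}{-100552 + p{\left(-392,-57 \right)}} = \left(-200216 + 1\right) + \frac{1}{-100552 - \left(-54 + 1273608\right)} = -200215 + \frac{1}{-100552 - 1273554} = -200215 + \frac{1}{-1374106} = -200215 - \frac{1}{1374106} = - \frac{275116632791}{1374106}$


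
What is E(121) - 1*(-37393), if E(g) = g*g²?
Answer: 1808954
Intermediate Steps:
E(g) = g³
E(121) - 1*(-37393) = 121³ - 1*(-37393) = 1771561 + 37393 = 1808954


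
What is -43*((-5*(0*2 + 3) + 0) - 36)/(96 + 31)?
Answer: 2193/127 ≈ 17.268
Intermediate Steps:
-43*((-5*(0*2 + 3) + 0) - 36)/(96 + 31) = -43*((-5*(0 + 3) + 0) - 36)/127 = -43*((-5*3 + 0) - 36)/127 = -43*((-15 + 0) - 36)/127 = -43*(-15 - 36)/127 = -(-2193)/127 = -43*(-51/127) = 2193/127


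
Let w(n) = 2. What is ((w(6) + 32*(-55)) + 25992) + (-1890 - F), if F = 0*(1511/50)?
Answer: 22344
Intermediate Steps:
F = 0 (F = 0*(1511*(1/50)) = 0*(1511/50) = 0)
((w(6) + 32*(-55)) + 25992) + (-1890 - F) = ((2 + 32*(-55)) + 25992) + (-1890 - 1*0) = ((2 - 1760) + 25992) + (-1890 + 0) = (-1758 + 25992) - 1890 = 24234 - 1890 = 22344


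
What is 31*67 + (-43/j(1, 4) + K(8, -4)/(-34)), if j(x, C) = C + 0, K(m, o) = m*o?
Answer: 140569/68 ≈ 2067.2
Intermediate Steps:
j(x, C) = C
31*67 + (-43/j(1, 4) + K(8, -4)/(-34)) = 31*67 + (-43/4 + (8*(-4))/(-34)) = 2077 + (-43*1/4 - 32*(-1/34)) = 2077 + (-43/4 + 16/17) = 2077 - 667/68 = 140569/68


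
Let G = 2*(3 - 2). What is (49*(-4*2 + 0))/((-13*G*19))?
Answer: 196/247 ≈ 0.79352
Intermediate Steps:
G = 2 (G = 2*1 = 2)
(49*(-4*2 + 0))/((-13*G*19)) = (49*(-4*2 + 0))/((-13*2*19)) = (49*(-8 + 0))/((-26*19)) = (49*(-8))/(-494) = -392*(-1/494) = 196/247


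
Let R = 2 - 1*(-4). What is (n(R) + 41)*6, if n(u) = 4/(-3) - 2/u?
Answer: 236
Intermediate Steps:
R = 6 (R = 2 + 4 = 6)
n(u) = -4/3 - 2/u (n(u) = 4*(-⅓) - 2/u = -4/3 - 2/u)
(n(R) + 41)*6 = ((-4/3 - 2/6) + 41)*6 = ((-4/3 - 2*⅙) + 41)*6 = ((-4/3 - ⅓) + 41)*6 = (-5/3 + 41)*6 = (118/3)*6 = 236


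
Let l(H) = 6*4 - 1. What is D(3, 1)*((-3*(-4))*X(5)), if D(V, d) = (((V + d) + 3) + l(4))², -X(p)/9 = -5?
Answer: 486000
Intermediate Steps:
l(H) = 23 (l(H) = 24 - 1 = 23)
X(p) = 45 (X(p) = -9*(-5) = 45)
D(V, d) = (26 + V + d)² (D(V, d) = (((V + d) + 3) + 23)² = ((3 + V + d) + 23)² = (26 + V + d)²)
D(3, 1)*((-3*(-4))*X(5)) = (26 + 3 + 1)²*(-3*(-4)*45) = 30²*(12*45) = 900*540 = 486000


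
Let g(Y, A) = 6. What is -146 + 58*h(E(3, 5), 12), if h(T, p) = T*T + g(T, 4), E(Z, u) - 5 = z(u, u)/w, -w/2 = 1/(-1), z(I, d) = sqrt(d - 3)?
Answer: 1681 + 290*sqrt(2) ≈ 2091.1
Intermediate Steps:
z(I, d) = sqrt(-3 + d)
w = 2 (w = -2/(-1) = -2*(-1) = 2)
E(Z, u) = 5 + sqrt(-3 + u)/2
h(T, p) = 6 + T**2 (h(T, p) = T*T + 6 = T**2 + 6 = 6 + T**2)
-146 + 58*h(E(3, 5), 12) = -146 + 58*(6 + (5 + sqrt(-3 + 5)/2)**2) = -146 + 58*(6 + (5 + sqrt(2)/2)**2) = -146 + (348 + 58*(5 + sqrt(2)/2)**2) = 202 + 58*(5 + sqrt(2)/2)**2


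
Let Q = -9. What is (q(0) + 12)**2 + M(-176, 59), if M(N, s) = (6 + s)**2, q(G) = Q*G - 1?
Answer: 4346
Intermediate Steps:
q(G) = -1 - 9*G (q(G) = -9*G - 1 = -1 - 9*G)
(q(0) + 12)**2 + M(-176, 59) = ((-1 - 9*0) + 12)**2 + (6 + 59)**2 = ((-1 + 0) + 12)**2 + 65**2 = (-1 + 12)**2 + 4225 = 11**2 + 4225 = 121 + 4225 = 4346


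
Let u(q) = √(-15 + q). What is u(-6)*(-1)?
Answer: -I*√21 ≈ -4.5826*I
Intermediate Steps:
u(-6)*(-1) = √(-15 - 6)*(-1) = √(-21)*(-1) = (I*√21)*(-1) = -I*√21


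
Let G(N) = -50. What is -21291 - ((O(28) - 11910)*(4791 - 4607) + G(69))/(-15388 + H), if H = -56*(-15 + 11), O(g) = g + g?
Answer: -162518955/7582 ≈ -21435.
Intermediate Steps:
O(g) = 2*g
H = 224 (H = -56*(-4) = 224)
-21291 - ((O(28) - 11910)*(4791 - 4607) + G(69))/(-15388 + H) = -21291 - ((2*28 - 11910)*(4791 - 4607) - 50)/(-15388 + 224) = -21291 - ((56 - 11910)*184 - 50)/(-15164) = -21291 - (-11854*184 - 50)*(-1)/15164 = -21291 - (-2181136 - 50)*(-1)/15164 = -21291 - (-2181186)*(-1)/15164 = -21291 - 1*1090593/7582 = -21291 - 1090593/7582 = -162518955/7582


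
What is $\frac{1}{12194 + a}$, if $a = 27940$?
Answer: $\frac{1}{40134} \approx 2.4917 \cdot 10^{-5}$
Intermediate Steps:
$\frac{1}{12194 + a} = \frac{1}{12194 + 27940} = \frac{1}{40134}$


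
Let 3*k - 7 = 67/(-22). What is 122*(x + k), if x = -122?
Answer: -161955/11 ≈ -14723.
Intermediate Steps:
k = 29/22 (k = 7/3 + (67/(-22))/3 = 7/3 + (67*(-1/22))/3 = 7/3 + (⅓)*(-67/22) = 7/3 - 67/66 = 29/22 ≈ 1.3182)
122*(x + k) = 122*(-122 + 29/22) = 122*(-2655/22) = -161955/11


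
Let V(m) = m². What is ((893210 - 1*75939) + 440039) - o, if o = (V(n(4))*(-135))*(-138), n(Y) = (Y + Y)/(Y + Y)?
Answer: 1238680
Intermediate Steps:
n(Y) = 1 (n(Y) = (2*Y)/((2*Y)) = (2*Y)*(1/(2*Y)) = 1)
o = 18630 (o = (1²*(-135))*(-138) = (1*(-135))*(-138) = -135*(-138) = 18630)
((893210 - 1*75939) + 440039) - o = ((893210 - 1*75939) + 440039) - 1*18630 = ((893210 - 75939) + 440039) - 18630 = (817271 + 440039) - 18630 = 1257310 - 18630 = 1238680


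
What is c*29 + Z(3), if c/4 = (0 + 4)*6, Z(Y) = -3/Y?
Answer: 2783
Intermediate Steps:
c = 96 (c = 4*((0 + 4)*6) = 4*(4*6) = 4*24 = 96)
c*29 + Z(3) = 96*29 - 3/3 = 2784 - 3*⅓ = 2784 - 1 = 2783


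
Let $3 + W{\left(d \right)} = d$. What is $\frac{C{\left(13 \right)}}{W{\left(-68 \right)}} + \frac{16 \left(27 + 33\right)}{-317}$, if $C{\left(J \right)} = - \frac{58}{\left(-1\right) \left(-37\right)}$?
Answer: $- \frac{2503534}{832759} \approx -3.0063$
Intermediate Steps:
$W{\left(d \right)} = -3 + d$
$C{\left(J \right)} = - \frac{58}{37}$
$\frac{C{\left(13 \right)}}{W{\left(-68 \right)}} + \frac{16 \left(27 + 33\right)}{-317} = - \frac{58}{37 \left(-3 - 68\right)} + \frac{16 \left(27 + 33\right)}{-317} = - \frac{58}{37 \left(-71\right)} + 16 \cdot 60 \left(- \frac{1}{317}\right) = \left(- \frac{58}{37}\right) \left(- \frac{1}{71}\right) + 960 \left(- \frac{1}{317}\right) = \frac{58}{2627} - \frac{960}{317} = - \frac{2503534}{832759}$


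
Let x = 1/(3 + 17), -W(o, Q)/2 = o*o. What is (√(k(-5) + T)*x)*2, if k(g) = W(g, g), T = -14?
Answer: 4*I/5 ≈ 0.8*I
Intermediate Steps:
W(o, Q) = -2*o² (W(o, Q) = -2*o*o = -2*o²)
k(g) = -2*g²
x = 1/20 ≈ 0.050000
(√(k(-5) + T)*x)*2 = (√(-2*(-5)² - 14)*(1/20))*2 = (√(-2*25 - 14)*(1/20))*2 = (√(-50 - 14)*(1/20))*2 = (√(-64)*(1/20))*2 = ((8*I)*(1/20))*2 = (2*I/5)*2 = 4*I/5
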